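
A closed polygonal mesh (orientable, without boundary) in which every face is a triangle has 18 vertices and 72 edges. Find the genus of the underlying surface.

4

Every face is a triangle and each edge borders two faces, so 3F = 2·72, giving F = 48.
χ = V − E + F = 18 − 72 + 48 = -6.
For a closed orientable surface χ = 2 − 2g, so g = (2 − (-6))/2 = 4.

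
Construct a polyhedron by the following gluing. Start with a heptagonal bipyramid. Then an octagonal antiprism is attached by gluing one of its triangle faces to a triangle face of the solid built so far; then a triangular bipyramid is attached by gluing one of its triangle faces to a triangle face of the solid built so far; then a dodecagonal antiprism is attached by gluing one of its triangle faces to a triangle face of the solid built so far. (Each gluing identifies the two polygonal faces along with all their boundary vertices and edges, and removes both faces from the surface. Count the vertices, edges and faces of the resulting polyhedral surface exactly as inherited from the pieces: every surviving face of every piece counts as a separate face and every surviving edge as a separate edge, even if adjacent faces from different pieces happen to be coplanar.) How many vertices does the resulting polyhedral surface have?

45

A heptagonal bipyramid: V=9, E=21, F=14.
Attach an octagonal antiprism (V=16, E=32, F=18) along a 3-gon: merge 3 vertices and 3 edges, delete both glued faces → V=22, E=50, F=30.
Attach a triangular bipyramid (V=5, E=9, F=6) along a 3-gon: merge 3 vertices and 3 edges, delete both glued faces → V=24, E=56, F=34.
Attach a dodecagonal antiprism (V=24, E=48, F=26) along a 3-gon: merge 3 vertices and 3 edges, delete both glued faces → V=45, E=101, F=58.
Check: V − E + F = 45 − 101 + 58 = 2.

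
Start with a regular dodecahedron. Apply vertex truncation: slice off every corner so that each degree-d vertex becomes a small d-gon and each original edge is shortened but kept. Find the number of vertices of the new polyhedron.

60

The base solid has V = 20, E = 30, F = 12.
Truncation replaces each original edge-end by a new vertex, so V′ = 2E = 60.
Each original edge survives, and each old vertex of degree d contributes d new edges; summing degrees gives Σd = 2E, so E′ = E + 2E = 3E = 90.
Each original face survives and each original vertex becomes one new face: F′ = F + V = 32.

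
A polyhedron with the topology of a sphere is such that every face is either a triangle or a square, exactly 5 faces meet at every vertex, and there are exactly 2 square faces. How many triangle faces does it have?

24

Let x be the number of triangles; then F = 2 + x.
Edge–face incidences: 2E = 4·2 + 3·x = 8 + 3x.
Every vertex has degree 5, so 5V = 2E.
Euler: V − E + F = 2 ⇒ (2E)/5 − E + (2 + x) = 2.
Multiply by 10: 2·(2E) − 5·(2E) + 10·(2 + x) = 20, i.e. 20 + 10x − 3·(8 + 3x) = 20.
Collecting terms: x − 4 = 20, so x = 24.
Then 2E = 8 + 3·24 = 80, so E = 40, V = 2E/5 = 16, F = 2 + 24 = 26.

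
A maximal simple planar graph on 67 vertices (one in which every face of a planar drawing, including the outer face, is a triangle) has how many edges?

In a plane triangulation 3F = 2E and V − E + F = 2, so E = 3V − 6 = 3·67 − 6 = 195.

195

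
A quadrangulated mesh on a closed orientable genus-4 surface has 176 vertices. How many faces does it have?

182

χ = 2 − 2·4 = -6, and every face is a square so 4F = 2E.
V − E + F = -6 with E = 4F/2 gives 176 − (4/2 − 1)·F = -6, so F = 182 and E = 364.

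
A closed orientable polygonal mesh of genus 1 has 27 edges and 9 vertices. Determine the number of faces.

18

For a closed orientable surface of genus 1, χ = 2 − 2·1 = 0.
F = 0 − V + E = 0 − 9 + 27 = 18.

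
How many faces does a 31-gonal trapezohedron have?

The n-trapezohedron (dual of the n-antiprism) has V = 2·31 + 2 = 64, E = 4·31 = 124, F = 2·31 = 62.

62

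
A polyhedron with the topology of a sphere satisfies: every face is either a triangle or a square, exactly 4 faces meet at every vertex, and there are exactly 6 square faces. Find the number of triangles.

8

Let x be the number of triangles; then F = 6 + x.
Edge–face incidences: 2E = 4·6 + 3·x = 24 + 3x.
Every vertex has degree 4, so 4V = 2E.
Euler: V − E + F = 2 ⇒ (2E)/4 − E + (6 + x) = 2.
Multiply by 8: 2·(2E) − 4·(2E) + 8·(6 + x) = 16, i.e. 48 + 8x − 2·(24 + 3x) = 16.
Collecting terms: 2x = 16, so x = 8.
Then 2E = 24 + 3·8 = 48, so E = 24, V = 2E/4 = 12, F = 6 + 8 = 14.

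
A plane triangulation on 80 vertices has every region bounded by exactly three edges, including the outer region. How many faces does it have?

In a plane triangulation 3F = 2E and V − E + F = 2, so F = 2V − 4 = 2·80 − 4 = 156.

156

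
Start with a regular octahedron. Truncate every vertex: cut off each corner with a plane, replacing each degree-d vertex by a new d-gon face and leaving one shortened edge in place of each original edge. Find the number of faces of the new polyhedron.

The base solid has V = 6, E = 12, F = 8.
Truncation replaces each original edge-end by a new vertex, so V′ = 2E = 24.
Each original edge survives, and each old vertex of degree d contributes d new edges; summing degrees gives Σd = 2E, so E′ = E + 2E = 3E = 36.
Each original face survives and each original vertex becomes one new face: F′ = F + V = 14.

14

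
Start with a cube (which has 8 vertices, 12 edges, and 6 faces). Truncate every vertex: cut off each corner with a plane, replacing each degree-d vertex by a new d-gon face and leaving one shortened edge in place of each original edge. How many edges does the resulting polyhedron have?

Truncation replaces each original edge-end by a new vertex, so V′ = 2E = 24.
Each original edge survives, and each old vertex of degree d contributes d new edges; summing degrees gives Σd = 2E, so E′ = E + 2E = 3E = 36.
Each original face survives and each original vertex becomes one new face: F′ = F + V = 14.

36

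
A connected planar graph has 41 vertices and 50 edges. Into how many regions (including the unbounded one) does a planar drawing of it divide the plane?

Euler's formula for a connected plane graph: V − E + F = 2, so F = 2 − 41 + 50 = 11.

11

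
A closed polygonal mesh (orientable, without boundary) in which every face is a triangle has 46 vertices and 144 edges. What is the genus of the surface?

Every face is a triangle and each edge borders two faces, so 3F = 2·144, giving F = 96.
χ = V − E + F = 46 − 144 + 96 = -2.
For a closed orientable surface χ = 2 − 2g, so g = (2 − (-2))/2 = 2.

2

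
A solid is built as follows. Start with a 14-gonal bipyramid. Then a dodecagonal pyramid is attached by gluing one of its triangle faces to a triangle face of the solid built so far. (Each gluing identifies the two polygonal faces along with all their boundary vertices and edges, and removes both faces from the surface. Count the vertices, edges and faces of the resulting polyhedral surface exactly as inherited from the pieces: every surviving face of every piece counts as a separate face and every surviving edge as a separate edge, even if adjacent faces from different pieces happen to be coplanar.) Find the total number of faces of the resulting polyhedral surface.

39

A 14-gonal bipyramid: V=16, E=42, F=28.
Attach a dodecagonal pyramid (V=13, E=24, F=13) along a 3-gon: merge 3 vertices and 3 edges, delete both glued faces → V=26, E=63, F=39.
Check: V − E + F = 26 − 63 + 39 = 2.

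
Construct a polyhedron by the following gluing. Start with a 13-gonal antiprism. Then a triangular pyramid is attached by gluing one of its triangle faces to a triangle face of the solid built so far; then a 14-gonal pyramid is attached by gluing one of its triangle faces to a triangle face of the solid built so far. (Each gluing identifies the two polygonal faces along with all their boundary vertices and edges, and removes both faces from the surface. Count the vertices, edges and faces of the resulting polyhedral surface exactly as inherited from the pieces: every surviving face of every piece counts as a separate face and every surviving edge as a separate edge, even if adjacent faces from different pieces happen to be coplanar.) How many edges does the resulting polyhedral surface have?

A 13-gonal antiprism: V=26, E=52, F=28.
Attach a triangular pyramid (V=4, E=6, F=4) along a 3-gon: merge 3 vertices and 3 edges, delete both glued faces → V=27, E=55, F=30.
Attach a 14-gonal pyramid (V=15, E=28, F=15) along a 3-gon: merge 3 vertices and 3 edges, delete both glued faces → V=39, E=80, F=43.
Check: V − E + F = 39 − 80 + 43 = 2.

80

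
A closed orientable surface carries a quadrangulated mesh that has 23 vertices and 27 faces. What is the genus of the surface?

Every face is a square, so 2E = 4·27 = 108, giving E = 54.
χ = V − E + F = 23 − 54 + 27 = -4.
For a closed orientable surface χ = 2 − 2g, so g = (2 − (-4))/2 = 3.

3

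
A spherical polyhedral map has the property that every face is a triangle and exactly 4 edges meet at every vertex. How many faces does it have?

8

Each face has 3 edges and each edge borders two faces, so 2E = 3F.
Each vertex has degree 4, so 4V = 2E and hence V = 3F/4.
Euler: V − E + F = 2 ⇒ (3F/4) − (3F/2) + F = 2.
Multiply by 8: (6 − 12 + 8)F = 16, i.e. 2F = 16.
So F = 8, E = 3·8/2 = 12, V = 3·8/4 = 6.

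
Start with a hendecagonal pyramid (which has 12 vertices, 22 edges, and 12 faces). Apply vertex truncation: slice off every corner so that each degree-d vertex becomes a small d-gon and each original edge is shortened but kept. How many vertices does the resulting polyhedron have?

Truncation replaces each original edge-end by a new vertex, so V′ = 2E = 44.
Each original edge survives, and each old vertex of degree d contributes d new edges; summing degrees gives Σd = 2E, so E′ = E + 2E = 3E = 66.
Each original face survives and each original vertex becomes one new face: F′ = F + V = 24.

44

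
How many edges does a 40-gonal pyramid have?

A pyramid on an n-gon base has one n-gon and n triangles: V = 40 + 1 = 41, E = 2·40 = 80, F = 40 + 1 = 41.
Check: V − E + F = 41 − 80 + 41 = 2.

80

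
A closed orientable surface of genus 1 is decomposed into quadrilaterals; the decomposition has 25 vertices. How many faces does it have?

25

χ = 2 − 2·1 = 0, and every face is a square so 4F = 2E.
V − E + F = 0 with E = 4F/2 gives 25 − (4/2 − 1)·F = 0, so F = 25 and E = 50.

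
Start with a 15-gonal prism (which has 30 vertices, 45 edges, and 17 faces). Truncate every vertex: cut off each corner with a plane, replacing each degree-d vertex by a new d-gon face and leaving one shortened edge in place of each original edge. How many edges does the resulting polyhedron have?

Truncation replaces each original edge-end by a new vertex, so V′ = 2E = 90.
Each original edge survives, and each old vertex of degree d contributes d new edges; summing degrees gives Σd = 2E, so E′ = E + 2E = 3E = 135.
Each original face survives and each original vertex becomes one new face: F′ = F + V = 47.

135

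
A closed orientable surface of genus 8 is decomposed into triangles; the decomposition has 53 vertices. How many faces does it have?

134

χ = 2 − 2·8 = -14, and every face is a triangle so 3F = 2E.
V − E + F = -14 with E = 3F/2 gives 53 − (3/2 − 1)·F = -14, so F = 134 and E = 201.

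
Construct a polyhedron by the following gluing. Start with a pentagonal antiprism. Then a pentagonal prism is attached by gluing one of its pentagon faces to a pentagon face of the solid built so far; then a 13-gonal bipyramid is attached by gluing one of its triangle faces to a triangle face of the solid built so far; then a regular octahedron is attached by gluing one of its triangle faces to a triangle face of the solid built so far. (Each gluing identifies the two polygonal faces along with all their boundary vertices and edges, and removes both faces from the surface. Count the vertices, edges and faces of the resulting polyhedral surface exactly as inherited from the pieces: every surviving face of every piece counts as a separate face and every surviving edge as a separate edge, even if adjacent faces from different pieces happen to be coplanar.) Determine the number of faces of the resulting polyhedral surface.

A pentagonal antiprism: V=10, E=20, F=12.
Attach a pentagonal prism (V=10, E=15, F=7) along a 5-gon: merge 5 vertices and 5 edges, delete both glued faces → V=15, E=30, F=17.
Attach a 13-gonal bipyramid (V=15, E=39, F=26) along a 3-gon: merge 3 vertices and 3 edges, delete both glued faces → V=27, E=66, F=41.
Attach a regular octahedron (V=6, E=12, F=8) along a 3-gon: merge 3 vertices and 3 edges, delete both glued faces → V=30, E=75, F=47.
Check: V − E + F = 30 − 75 + 47 = 2.

47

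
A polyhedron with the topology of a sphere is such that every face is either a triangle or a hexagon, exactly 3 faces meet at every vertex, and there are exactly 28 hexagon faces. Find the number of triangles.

4

Let x be the number of triangles; then F = 28 + x.
Edge–face incidences: 2E = 6·28 + 3·x = 168 + 3x.
Every vertex has degree 3, so 3V = 2E.
Euler: V − E + F = 2 ⇒ (2E)/3 − E + (28 + x) = 2.
Multiply by 6: 2·(2E) − 3·(2E) + 6·(28 + x) = 12, i.e. 168 + 6x − (168 + 3x) = 12.
Collecting terms: 3x = 12, so x = 4.
Then 2E = 168 + 3·4 = 180, so E = 90, V = 2E/3 = 60, F = 28 + 4 = 32.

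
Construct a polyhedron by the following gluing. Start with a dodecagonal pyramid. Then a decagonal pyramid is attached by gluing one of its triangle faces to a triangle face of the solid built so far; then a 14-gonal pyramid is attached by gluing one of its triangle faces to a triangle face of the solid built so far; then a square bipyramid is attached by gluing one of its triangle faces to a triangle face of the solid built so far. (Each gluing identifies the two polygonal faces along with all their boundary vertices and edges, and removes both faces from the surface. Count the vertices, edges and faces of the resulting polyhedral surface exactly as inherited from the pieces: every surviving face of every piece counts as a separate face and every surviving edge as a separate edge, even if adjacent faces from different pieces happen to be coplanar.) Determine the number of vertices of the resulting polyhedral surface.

36

A dodecagonal pyramid: V=13, E=24, F=13.
Attach a decagonal pyramid (V=11, E=20, F=11) along a 3-gon: merge 3 vertices and 3 edges, delete both glued faces → V=21, E=41, F=22.
Attach a 14-gonal pyramid (V=15, E=28, F=15) along a 3-gon: merge 3 vertices and 3 edges, delete both glued faces → V=33, E=66, F=35.
Attach a square bipyramid (V=6, E=12, F=8) along a 3-gon: merge 3 vertices and 3 edges, delete both glued faces → V=36, E=75, F=41.
Check: V − E + F = 36 − 75 + 41 = 2.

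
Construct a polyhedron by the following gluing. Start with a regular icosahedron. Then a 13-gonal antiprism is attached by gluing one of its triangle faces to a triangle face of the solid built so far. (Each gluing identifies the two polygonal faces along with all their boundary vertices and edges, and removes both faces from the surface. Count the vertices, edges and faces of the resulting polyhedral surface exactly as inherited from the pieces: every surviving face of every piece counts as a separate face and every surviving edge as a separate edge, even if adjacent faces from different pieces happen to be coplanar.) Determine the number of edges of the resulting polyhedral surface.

A regular icosahedron: V=12, E=30, F=20.
Attach a 13-gonal antiprism (V=26, E=52, F=28) along a 3-gon: merge 3 vertices and 3 edges, delete both glued faces → V=35, E=79, F=46.
Check: V − E + F = 35 − 79 + 46 = 2.

79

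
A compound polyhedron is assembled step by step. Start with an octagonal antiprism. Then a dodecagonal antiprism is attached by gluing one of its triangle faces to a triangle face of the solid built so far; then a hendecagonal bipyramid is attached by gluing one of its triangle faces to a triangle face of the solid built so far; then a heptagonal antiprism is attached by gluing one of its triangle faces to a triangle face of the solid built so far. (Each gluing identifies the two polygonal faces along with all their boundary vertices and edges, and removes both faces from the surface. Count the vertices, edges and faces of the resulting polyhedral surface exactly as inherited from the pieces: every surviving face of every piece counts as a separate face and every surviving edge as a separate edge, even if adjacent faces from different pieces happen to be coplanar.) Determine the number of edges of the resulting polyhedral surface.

An octagonal antiprism: V=16, E=32, F=18.
Attach a dodecagonal antiprism (V=24, E=48, F=26) along a 3-gon: merge 3 vertices and 3 edges, delete both glued faces → V=37, E=77, F=42.
Attach a hendecagonal bipyramid (V=13, E=33, F=22) along a 3-gon: merge 3 vertices and 3 edges, delete both glued faces → V=47, E=107, F=62.
Attach a heptagonal antiprism (V=14, E=28, F=16) along a 3-gon: merge 3 vertices and 3 edges, delete both glued faces → V=58, E=132, F=76.
Check: V − E + F = 58 − 132 + 76 = 2.

132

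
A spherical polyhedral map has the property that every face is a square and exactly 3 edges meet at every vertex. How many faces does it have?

6

Each face has 4 edges and each edge borders two faces, so 2E = 4F.
Each vertex has degree 3, so 3V = 2E and hence V = 4F/3.
Euler: V − E + F = 2 ⇒ (4F/3) − (4F/2) + F = 2.
Multiply by 6: (8 − 12 + 6)F = 12, i.e. 2F = 12.
So F = 6, E = 4·6/2 = 12, V = 4·6/3 = 8.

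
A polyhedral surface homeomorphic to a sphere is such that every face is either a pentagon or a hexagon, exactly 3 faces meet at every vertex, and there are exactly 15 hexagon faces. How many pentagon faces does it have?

12

Let x be the number of pentagons; then F = 15 + x.
Edge–face incidences: 2E = 6·15 + 5·x = 90 + 5x.
Every vertex has degree 3, so 3V = 2E.
Euler: V − E + F = 2 ⇒ (2E)/3 − E + (15 + x) = 2.
Multiply by 6: 2·(2E) − 3·(2E) + 6·(15 + x) = 12, i.e. 90 + 6x − (90 + 5x) = 12.
Collecting terms: x = 12.
Then 2E = 90 + 5·12 = 150, so E = 75, V = 2E/3 = 50, F = 15 + 12 = 27.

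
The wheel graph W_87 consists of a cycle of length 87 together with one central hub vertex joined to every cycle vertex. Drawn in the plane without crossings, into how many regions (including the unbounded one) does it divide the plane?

W_87 has V = 87 + 1 = 88 vertices and E = 2·87 = 174 edges.
By Euler's formula F = 2 − V + E = 2 − 88 + 174 = 88.

88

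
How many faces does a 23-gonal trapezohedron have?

46

The n-trapezohedron (dual of the n-antiprism) has V = 2·23 + 2 = 48, E = 4·23 = 92, F = 2·23 = 46.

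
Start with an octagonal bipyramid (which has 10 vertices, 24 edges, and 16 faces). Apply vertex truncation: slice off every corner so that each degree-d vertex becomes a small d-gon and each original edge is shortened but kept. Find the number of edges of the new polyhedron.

72

Truncation replaces each original edge-end by a new vertex, so V′ = 2E = 48.
Each original edge survives, and each old vertex of degree d contributes d new edges; summing degrees gives Σd = 2E, so E′ = E + 2E = 3E = 72.
Each original face survives and each original vertex becomes one new face: F′ = F + V = 26.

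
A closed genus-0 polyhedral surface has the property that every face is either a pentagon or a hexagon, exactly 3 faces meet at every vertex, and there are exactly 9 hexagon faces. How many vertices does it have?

Let x be the number of pentagons; then F = 9 + x.
Edge–face incidences: 2E = 6·9 + 5·x = 54 + 5x.
Every vertex has degree 3, so 3V = 2E.
Euler: V − E + F = 2 ⇒ (2E)/3 − E + (9 + x) = 2.
Multiply by 6: 2·(2E) − 3·(2E) + 6·(9 + x) = 12, i.e. 54 + 6x − (54 + 5x) = 12.
Collecting terms: x = 12.
Then 2E = 54 + 5·12 = 114, so E = 57, V = 2E/3 = 38, F = 9 + 12 = 21.

38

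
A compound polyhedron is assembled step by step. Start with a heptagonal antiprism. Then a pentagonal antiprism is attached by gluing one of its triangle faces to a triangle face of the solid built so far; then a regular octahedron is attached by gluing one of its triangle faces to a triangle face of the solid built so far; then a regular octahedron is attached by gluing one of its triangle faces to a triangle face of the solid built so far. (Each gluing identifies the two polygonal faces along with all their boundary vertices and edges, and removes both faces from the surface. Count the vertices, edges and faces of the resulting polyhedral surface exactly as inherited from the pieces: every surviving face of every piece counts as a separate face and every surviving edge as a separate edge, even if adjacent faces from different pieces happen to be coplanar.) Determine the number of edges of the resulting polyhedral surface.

A heptagonal antiprism: V=14, E=28, F=16.
Attach a pentagonal antiprism (V=10, E=20, F=12) along a 3-gon: merge 3 vertices and 3 edges, delete both glued faces → V=21, E=45, F=26.
Attach a regular octahedron (V=6, E=12, F=8) along a 3-gon: merge 3 vertices and 3 edges, delete both glued faces → V=24, E=54, F=32.
Attach a regular octahedron (V=6, E=12, F=8) along a 3-gon: merge 3 vertices and 3 edges, delete both glued faces → V=27, E=63, F=38.
Check: V − E + F = 27 − 63 + 38 = 2.

63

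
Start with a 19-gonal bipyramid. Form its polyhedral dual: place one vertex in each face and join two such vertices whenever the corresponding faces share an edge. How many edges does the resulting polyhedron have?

57

The base solid has V = 21, E = 57, F = 38.
The dual swaps V and F and preserves E: V′ = F = 38, E′ = E = 57, F′ = V = 21.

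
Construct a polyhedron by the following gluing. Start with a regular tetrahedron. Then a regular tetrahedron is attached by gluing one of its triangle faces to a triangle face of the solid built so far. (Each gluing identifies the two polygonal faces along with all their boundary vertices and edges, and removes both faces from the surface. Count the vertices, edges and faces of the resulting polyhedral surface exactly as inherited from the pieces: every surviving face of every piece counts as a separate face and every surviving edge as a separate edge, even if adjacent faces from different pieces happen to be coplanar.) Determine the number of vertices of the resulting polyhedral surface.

5

A regular tetrahedron: V=4, E=6, F=4.
Attach a regular tetrahedron (V=4, E=6, F=4) along a 3-gon: merge 3 vertices and 3 edges, delete both glued faces → V=5, E=9, F=6.
Check: V − E + F = 5 − 9 + 6 = 2.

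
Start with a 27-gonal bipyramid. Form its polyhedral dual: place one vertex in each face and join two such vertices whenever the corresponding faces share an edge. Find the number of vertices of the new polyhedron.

54

The base solid has V = 29, E = 81, F = 54.
The dual swaps V and F and preserves E: V′ = F = 54, E′ = E = 81, F′ = V = 29.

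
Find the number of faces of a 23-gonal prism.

A prism on an n-gon has two n-gon bases and n rectangular sides: V = 2·23 = 46, E = 3·23 = 69, F = 23 + 2 = 25.

25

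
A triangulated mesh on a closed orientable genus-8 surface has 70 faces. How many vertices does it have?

χ = 2 − 2·8 = -14, and every face is a triangle so 3F = 2E.
E = 3·70/2 = 105. Then V = -14 + E − F = -14 + 105 − 70 = 21.

21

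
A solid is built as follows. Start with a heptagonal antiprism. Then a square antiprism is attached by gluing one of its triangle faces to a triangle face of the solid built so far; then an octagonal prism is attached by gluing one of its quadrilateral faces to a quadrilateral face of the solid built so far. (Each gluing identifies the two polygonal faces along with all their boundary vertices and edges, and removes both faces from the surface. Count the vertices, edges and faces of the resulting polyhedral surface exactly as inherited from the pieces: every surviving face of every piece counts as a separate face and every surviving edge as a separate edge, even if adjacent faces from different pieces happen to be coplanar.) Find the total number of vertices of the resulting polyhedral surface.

A heptagonal antiprism: V=14, E=28, F=16.
Attach a square antiprism (V=8, E=16, F=10) along a 3-gon: merge 3 vertices and 3 edges, delete both glued faces → V=19, E=41, F=24.
Attach an octagonal prism (V=16, E=24, F=10) along a 4-gon: merge 4 vertices and 4 edges, delete both glued faces → V=31, E=61, F=32.
Check: V − E + F = 31 − 61 + 32 = 2.

31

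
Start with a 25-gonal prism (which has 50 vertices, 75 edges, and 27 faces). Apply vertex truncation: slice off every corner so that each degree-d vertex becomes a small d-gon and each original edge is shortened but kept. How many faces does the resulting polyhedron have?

77

Truncation replaces each original edge-end by a new vertex, so V′ = 2E = 150.
Each original edge survives, and each old vertex of degree d contributes d new edges; summing degrees gives Σd = 2E, so E′ = E + 2E = 3E = 225.
Each original face survives and each original vertex becomes one new face: F′ = F + V = 77.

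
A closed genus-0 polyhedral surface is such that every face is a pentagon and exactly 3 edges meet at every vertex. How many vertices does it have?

Each face has 5 edges and each edge borders two faces, so 2E = 5F.
Each vertex has degree 3, so 3V = 2E and hence V = 5F/3.
Euler: V − E + F = 2 ⇒ (5F/3) − (5F/2) + F = 2.
Multiply by 6: (10 − 15 + 6)F = 12, i.e. 1F = 12.
So F = 12, E = 5·12/2 = 30, V = 5·12/3 = 20.

20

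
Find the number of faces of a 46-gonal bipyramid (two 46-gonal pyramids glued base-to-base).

92

A bipyramid over an n-gon has 2n triangular faces and n + 2 vertices: V = 46 + 2 = 48, E = 3·46 = 138, F = 2·46 = 92.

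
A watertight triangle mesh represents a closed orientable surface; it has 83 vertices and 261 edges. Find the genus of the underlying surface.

Every face is a triangle and each edge borders two faces, so 3F = 2·261, giving F = 174.
χ = V − E + F = 83 − 261 + 174 = -4.
For a closed orientable surface χ = 2 − 2g, so g = (2 − (-4))/2 = 3.

3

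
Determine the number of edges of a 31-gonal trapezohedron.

124

The n-trapezohedron (dual of the n-antiprism) has V = 2·31 + 2 = 64, E = 4·31 = 124, F = 2·31 = 62.
Check: V − E + F = 64 − 124 + 62 = 2.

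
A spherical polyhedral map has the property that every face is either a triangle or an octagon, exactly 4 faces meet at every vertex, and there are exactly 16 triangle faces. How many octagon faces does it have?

Let x be the number of octagons; then F = 16 + x.
Edge–face incidences: 2E = 3·16 + 8·x = 48 + 8x.
Every vertex has degree 4, so 4V = 2E.
Euler: V − E + F = 2 ⇒ (2E)/4 − E + (16 + x) = 2.
Multiply by 8: 2·(2E) − 4·(2E) + 8·(16 + x) = 16, i.e. 128 + 8x − 2·(48 + 8x) = 16.
Collecting terms: −8x + 32 = 16, so −8x = −16, so x = 2.
Then 2E = 48 + 8·2 = 64, so E = 32, V = 2E/4 = 16, F = 16 + 2 = 18.

2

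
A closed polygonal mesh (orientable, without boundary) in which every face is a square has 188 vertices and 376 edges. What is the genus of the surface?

1

Every face is a square and each edge borders two faces, so 4F = 2·376, giving F = 188.
χ = V − E + F = 188 − 376 + 188 = 0.
For a closed orientable surface χ = 2 − 2g, so g = (2 − (0))/2 = 1.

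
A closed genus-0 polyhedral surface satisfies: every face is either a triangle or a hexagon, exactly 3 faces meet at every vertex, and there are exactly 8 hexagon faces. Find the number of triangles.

4

Let x be the number of triangles; then F = 8 + x.
Edge–face incidences: 2E = 6·8 + 3·x = 48 + 3x.
Every vertex has degree 3, so 3V = 2E.
Euler: V − E + F = 2 ⇒ (2E)/3 − E + (8 + x) = 2.
Multiply by 6: 2·(2E) − 3·(2E) + 6·(8 + x) = 12, i.e. 48 + 6x − (48 + 3x) = 12.
Collecting terms: 3x = 12, so x = 4.
Then 2E = 48 + 3·4 = 60, so E = 30, V = 2E/3 = 20, F = 8 + 4 = 12.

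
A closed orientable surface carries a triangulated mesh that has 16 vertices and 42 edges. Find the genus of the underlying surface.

Every face is a triangle and each edge borders two faces, so 3F = 2·42, giving F = 28.
χ = V − E + F = 16 − 42 + 28 = 2.
For a closed orientable surface χ = 2 − 2g, so g = (2 − (2))/2 = 0.

0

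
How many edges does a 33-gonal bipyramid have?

99

A bipyramid over an n-gon has 2n triangular faces and n + 2 vertices: V = 33 + 2 = 35, E = 3·33 = 99, F = 2·33 = 66.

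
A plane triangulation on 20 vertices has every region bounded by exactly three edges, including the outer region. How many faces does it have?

In a plane triangulation 3F = 2E and V − E + F = 2, so F = 2V − 4 = 2·20 − 4 = 36.

36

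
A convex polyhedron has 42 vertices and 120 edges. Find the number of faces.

Here V − E + F = 2.
F = 2 − V + E = 2 − 42 + 120 = 80.

80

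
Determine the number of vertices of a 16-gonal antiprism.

An antiprism on an n-gon has two n-gon caps and 2n triangles: V = 2·16 = 32, E = 4·16 = 64, F = 2·16 + 2 = 34.
Check: V − E + F = 32 − 64 + 34 = 2.

32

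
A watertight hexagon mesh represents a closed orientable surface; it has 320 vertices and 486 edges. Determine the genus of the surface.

Every face is a hexagon and each edge borders two faces, so 6F = 2·486, giving F = 162.
χ = V − E + F = 320 − 486 + 162 = -4.
For a closed orientable surface χ = 2 − 2g, so g = (2 − (-4))/2 = 3.

3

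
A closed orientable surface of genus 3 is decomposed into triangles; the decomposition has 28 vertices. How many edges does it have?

96

χ = 2 − 2·3 = -4, and every face is a triangle so 3F = 2E.
V − E + F = -4 with E = 3F/2 gives 28 − (3/2 − 1)·F = -4, so F = 64 and E = 96.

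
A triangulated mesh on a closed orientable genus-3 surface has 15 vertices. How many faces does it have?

38

χ = 2 − 2·3 = -4, and every face is a triangle so 3F = 2E.
V − E + F = -4 with E = 3F/2 gives 15 − (3/2 − 1)·F = -4, so F = 38 and E = 57.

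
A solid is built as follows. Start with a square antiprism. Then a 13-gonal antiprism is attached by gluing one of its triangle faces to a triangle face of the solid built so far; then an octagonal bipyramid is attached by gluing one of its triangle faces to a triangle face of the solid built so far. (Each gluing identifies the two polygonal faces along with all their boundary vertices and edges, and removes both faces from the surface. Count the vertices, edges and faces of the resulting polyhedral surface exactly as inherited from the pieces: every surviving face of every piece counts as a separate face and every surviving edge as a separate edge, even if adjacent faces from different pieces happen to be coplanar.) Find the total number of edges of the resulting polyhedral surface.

A square antiprism: V=8, E=16, F=10.
Attach a 13-gonal antiprism (V=26, E=52, F=28) along a 3-gon: merge 3 vertices and 3 edges, delete both glued faces → V=31, E=65, F=36.
Attach an octagonal bipyramid (V=10, E=24, F=16) along a 3-gon: merge 3 vertices and 3 edges, delete both glued faces → V=38, E=86, F=50.
Check: V − E + F = 38 − 86 + 50 = 2.

86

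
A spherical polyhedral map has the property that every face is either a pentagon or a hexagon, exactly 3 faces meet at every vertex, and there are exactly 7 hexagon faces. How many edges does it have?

51

Let x be the number of pentagons; then F = 7 + x.
Edge–face incidences: 2E = 6·7 + 5·x = 42 + 5x.
Every vertex has degree 3, so 3V = 2E.
Euler: V − E + F = 2 ⇒ (2E)/3 − E + (7 + x) = 2.
Multiply by 6: 2·(2E) − 3·(2E) + 6·(7 + x) = 12, i.e. 42 + 6x − (42 + 5x) = 12.
Collecting terms: x = 12.
Then 2E = 42 + 5·12 = 102, so E = 51, V = 2E/3 = 34, F = 7 + 12 = 19.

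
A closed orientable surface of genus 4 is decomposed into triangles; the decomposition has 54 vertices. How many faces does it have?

χ = 2 − 2·4 = -6, and every face is a triangle so 3F = 2E.
V − E + F = -6 with E = 3F/2 gives 54 − (3/2 − 1)·F = -6, so F = 120 and E = 180.

120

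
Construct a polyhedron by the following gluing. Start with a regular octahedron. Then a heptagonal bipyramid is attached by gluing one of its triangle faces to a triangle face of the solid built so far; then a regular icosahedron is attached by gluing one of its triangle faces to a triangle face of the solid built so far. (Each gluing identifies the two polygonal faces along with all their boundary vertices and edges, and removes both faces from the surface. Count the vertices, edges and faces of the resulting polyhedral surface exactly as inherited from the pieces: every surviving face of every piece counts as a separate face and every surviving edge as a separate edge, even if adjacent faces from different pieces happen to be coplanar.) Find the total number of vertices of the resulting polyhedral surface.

21

A regular octahedron: V=6, E=12, F=8.
Attach a heptagonal bipyramid (V=9, E=21, F=14) along a 3-gon: merge 3 vertices and 3 edges, delete both glued faces → V=12, E=30, F=20.
Attach a regular icosahedron (V=12, E=30, F=20) along a 3-gon: merge 3 vertices and 3 edges, delete both glued faces → V=21, E=57, F=38.
Check: V − E + F = 21 − 57 + 38 = 2.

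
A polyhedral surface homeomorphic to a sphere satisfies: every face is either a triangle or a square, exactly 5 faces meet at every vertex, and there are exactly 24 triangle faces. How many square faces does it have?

2

Let x be the number of squares; then F = 24 + x.
Edge–face incidences: 2E = 3·24 + 4·x = 72 + 4x.
Every vertex has degree 5, so 5V = 2E.
Euler: V − E + F = 2 ⇒ (2E)/5 − E + (24 + x) = 2.
Multiply by 10: 2·(2E) − 5·(2E) + 10·(24 + x) = 20, i.e. 240 + 10x − 3·(72 + 4x) = 20.
Collecting terms: −2x + 24 = 20, so −2x = −4, so x = 2.
Then 2E = 72 + 4·2 = 80, so E = 40, V = 2E/5 = 16, F = 24 + 2 = 26.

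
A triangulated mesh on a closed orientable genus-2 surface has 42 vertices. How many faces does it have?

χ = 2 − 2·2 = -2, and every face is a triangle so 3F = 2E.
V − E + F = -2 with E = 3F/2 gives 42 − (3/2 − 1)·F = -2, so F = 88 and E = 132.

88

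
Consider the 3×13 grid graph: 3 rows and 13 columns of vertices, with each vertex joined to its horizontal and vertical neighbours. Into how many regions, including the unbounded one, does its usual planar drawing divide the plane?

25

The grid has V = 3·13 = 39 vertices and E = 3·12 + 13·2 = 62 edges.
F = 2 − V + E = 2 − 39 + 62 = 25.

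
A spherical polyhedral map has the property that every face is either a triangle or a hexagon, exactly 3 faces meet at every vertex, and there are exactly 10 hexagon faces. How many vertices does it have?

Let x be the number of triangles; then F = 10 + x.
Edge–face incidences: 2E = 6·10 + 3·x = 60 + 3x.
Every vertex has degree 3, so 3V = 2E.
Euler: V − E + F = 2 ⇒ (2E)/3 − E + (10 + x) = 2.
Multiply by 6: 2·(2E) − 3·(2E) + 6·(10 + x) = 12, i.e. 60 + 6x − (60 + 3x) = 12.
Collecting terms: 3x = 12, so x = 4.
Then 2E = 60 + 3·4 = 72, so E = 36, V = 2E/3 = 24, F = 10 + 4 = 14.

24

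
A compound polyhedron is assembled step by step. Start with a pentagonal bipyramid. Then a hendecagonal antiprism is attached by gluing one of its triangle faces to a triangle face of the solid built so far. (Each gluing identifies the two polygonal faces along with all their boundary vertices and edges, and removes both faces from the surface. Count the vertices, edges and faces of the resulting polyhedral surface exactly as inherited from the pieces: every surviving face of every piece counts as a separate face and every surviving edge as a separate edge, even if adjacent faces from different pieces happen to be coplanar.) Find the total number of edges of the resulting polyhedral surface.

56

A pentagonal bipyramid: V=7, E=15, F=10.
Attach a hendecagonal antiprism (V=22, E=44, F=24) along a 3-gon: merge 3 vertices and 3 edges, delete both glued faces → V=26, E=56, F=32.
Check: V − E + F = 26 − 56 + 32 = 2.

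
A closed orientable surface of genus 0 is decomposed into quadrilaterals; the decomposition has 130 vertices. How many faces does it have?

χ = 2 − 2·0 = 2, and every face is a square so 4F = 2E.
V − E + F = 2 with E = 4F/2 gives 130 − (4/2 − 1)·F = 2, so F = 128 and E = 256.

128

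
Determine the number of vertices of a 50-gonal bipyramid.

A bipyramid over an n-gon has 2n triangular faces and n + 2 vertices: V = 50 + 2 = 52, E = 3·50 = 150, F = 2·50 = 100.

52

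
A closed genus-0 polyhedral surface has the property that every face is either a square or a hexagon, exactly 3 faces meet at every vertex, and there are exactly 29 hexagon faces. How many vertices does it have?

Let x be the number of squares; then F = 29 + x.
Edge–face incidences: 2E = 6·29 + 4·x = 174 + 4x.
Every vertex has degree 3, so 3V = 2E.
Euler: V − E + F = 2 ⇒ (2E)/3 − E + (29 + x) = 2.
Multiply by 6: 2·(2E) − 3·(2E) + 6·(29 + x) = 12, i.e. 174 + 6x − (174 + 4x) = 12.
Collecting terms: 2x = 12, so x = 6.
Then 2E = 174 + 4·6 = 198, so E = 99, V = 2E/3 = 66, F = 29 + 6 = 35.

66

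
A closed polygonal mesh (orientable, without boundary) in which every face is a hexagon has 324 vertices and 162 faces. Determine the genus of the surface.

1

Every face is a hexagon, so 2E = 6·162 = 972, giving E = 486.
χ = V − E + F = 324 − 486 + 162 = 0.
For a closed orientable surface χ = 2 − 2g, so g = (2 − (0))/2 = 1.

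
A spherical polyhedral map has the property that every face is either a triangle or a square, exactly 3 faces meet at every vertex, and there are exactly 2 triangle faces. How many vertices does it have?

Let x be the number of squares; then F = 2 + x.
Edge–face incidences: 2E = 3·2 + 4·x = 6 + 4x.
Every vertex has degree 3, so 3V = 2E.
Euler: V − E + F = 2 ⇒ (2E)/3 − E + (2 + x) = 2.
Multiply by 6: 2·(2E) − 3·(2E) + 6·(2 + x) = 12, i.e. 12 + 6x − (6 + 4x) = 12.
Collecting terms: 2x + 6 = 12, so 2x = 6, so x = 3.
Then 2E = 6 + 4·3 = 18, so E = 9, V = 2E/3 = 6, F = 2 + 3 = 5.

6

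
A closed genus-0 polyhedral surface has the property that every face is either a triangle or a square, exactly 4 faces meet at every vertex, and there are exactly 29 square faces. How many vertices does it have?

Let x be the number of triangles; then F = 29 + x.
Edge–face incidences: 2E = 4·29 + 3·x = 116 + 3x.
Every vertex has degree 4, so 4V = 2E.
Euler: V − E + F = 2 ⇒ (2E)/4 − E + (29 + x) = 2.
Multiply by 8: 2·(2E) − 4·(2E) + 8·(29 + x) = 16, i.e. 232 + 8x − 2·(116 + 3x) = 16.
Collecting terms: 2x = 16, so x = 8.
Then 2E = 116 + 3·8 = 140, so E = 70, V = 2E/4 = 35, F = 29 + 8 = 37.

35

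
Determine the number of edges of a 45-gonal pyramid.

90

A pyramid on an n-gon base has one n-gon and n triangles: V = 45 + 1 = 46, E = 2·45 = 90, F = 45 + 1 = 46.
Check: V − E + F = 46 − 90 + 46 = 2.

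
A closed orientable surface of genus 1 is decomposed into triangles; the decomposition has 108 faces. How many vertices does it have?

χ = 2 − 2·1 = 0, and every face is a triangle so 3F = 2E.
E = 3·108/2 = 162. Then V = 0 + E − F = 0 + 162 − 108 = 54.

54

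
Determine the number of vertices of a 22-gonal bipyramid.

24

A bipyramid over an n-gon has 2n triangular faces and n + 2 vertices: V = 22 + 2 = 24, E = 3·22 = 66, F = 2·22 = 44.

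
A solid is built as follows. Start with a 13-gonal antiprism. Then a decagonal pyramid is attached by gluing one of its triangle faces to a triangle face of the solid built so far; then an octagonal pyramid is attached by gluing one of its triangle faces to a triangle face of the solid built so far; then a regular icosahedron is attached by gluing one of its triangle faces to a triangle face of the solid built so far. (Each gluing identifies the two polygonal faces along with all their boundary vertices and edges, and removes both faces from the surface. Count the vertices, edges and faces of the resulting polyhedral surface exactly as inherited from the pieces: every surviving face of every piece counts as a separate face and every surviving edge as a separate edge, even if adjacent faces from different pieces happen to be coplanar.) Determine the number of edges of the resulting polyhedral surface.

A 13-gonal antiprism: V=26, E=52, F=28.
Attach a decagonal pyramid (V=11, E=20, F=11) along a 3-gon: merge 3 vertices and 3 edges, delete both glued faces → V=34, E=69, F=37.
Attach an octagonal pyramid (V=9, E=16, F=9) along a 3-gon: merge 3 vertices and 3 edges, delete both glued faces → V=40, E=82, F=44.
Attach a regular icosahedron (V=12, E=30, F=20) along a 3-gon: merge 3 vertices and 3 edges, delete both glued faces → V=49, E=109, F=62.
Check: V − E + F = 49 − 109 + 62 = 2.

109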